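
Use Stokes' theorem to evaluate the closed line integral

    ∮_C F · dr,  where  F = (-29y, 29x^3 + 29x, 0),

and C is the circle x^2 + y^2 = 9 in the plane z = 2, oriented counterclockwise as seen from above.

Let S be the flat disk x^2 + y^2 ≤ 9 in the plane z = 2, with upward unit normal n̂ = ẑ. By Stokes' theorem,

    ∮_C F · dr = ∬_S (∇ × F) · n̂ dS = ∬_D (curl F)_z dA,

where D is the disk x^2 + y^2 ≤ 9.

Compute the curl of F = (-29y, 29x^3 + 29x, 0):
    (∇ × F)_x = ∂F_z/∂y - ∂F_y/∂z = 0,
    (∇ × F)_y = ∂F_x/∂z - ∂F_z/∂x = 0,
    (∇ × F)_z = ∂F_y/∂x - ∂F_x/∂y = 87x^2 + 58.

On z = 2, (curl F)_z = 87x^2 + 58.

Convert to polar (x = r cos θ, y = r sin θ, dA = r dr dθ); the integrand becomes 87r^2cos(θ)^2 + 58, so

    ∬_D (curl F)_z dA = ∫_0^{2π} ∫_0^{3} (87r^2cos(θ)^2 + 58) · r dr dθ.

Inner (r from 0 to 3): 7047cos(θ)^2/4 + 261.
Outer (θ from 0 to 2π): 9135π/4.

Therefore ∮_C F · dr = 9135π/4.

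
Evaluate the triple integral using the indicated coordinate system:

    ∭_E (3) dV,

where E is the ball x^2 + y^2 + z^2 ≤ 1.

In spherical coordinates, x = ρ sin(φ) cos(θ), y = ρ sin(φ) sin(θ), z = ρ cos(φ), and dV = ρ^2 sin(φ) dρ dφ dθ.

The integrand becomes 3, so

    ∭_E (3) dV = ∫_{0}^{2π} ∫_{0}^{π} ∫_{0}^{1} (3) · ρ^2 sin(φ) dρ dφ dθ.

Inner (ρ): sin(φ).
Middle (φ): 2.
Outer (θ): 4π.

Therefore the triple integral equals 4π.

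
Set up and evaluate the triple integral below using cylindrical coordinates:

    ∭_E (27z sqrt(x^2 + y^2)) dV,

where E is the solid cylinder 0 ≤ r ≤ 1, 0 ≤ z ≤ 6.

In cylindrical coordinates, x = r cos(θ), y = r sin(θ), z = z, and dV = r dr dθ dz.

The integrand becomes 27r z, so

    ∭_E (27z sqrt(x^2 + y^2)) dV = ∫_{0}^{2π} ∫_{0}^{1} ∫_{0}^{6} (27r z) · r dz dr dθ.

Inner (z): 486r^2.
Middle (r from 0 to 1): 162.
Outer (θ): 324π.

Therefore the triple integral equals 324π.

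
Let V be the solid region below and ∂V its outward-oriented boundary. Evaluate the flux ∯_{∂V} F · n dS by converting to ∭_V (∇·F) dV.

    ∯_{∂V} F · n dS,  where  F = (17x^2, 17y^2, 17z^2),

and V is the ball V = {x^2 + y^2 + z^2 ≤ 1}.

By the divergence theorem,

    ∯_{∂V} F · n dS = ∭_V (∇ · F) dV.

Compute the divergence:
    ∇ · F = ∂F_x/∂x + ∂F_y/∂y + ∂F_z/∂z = 34x + 34y + 34z.

In spherical coordinates, x = ρ sin(φ) cos(θ), y = ρ sin(φ) sin(θ), z = ρ cos(φ), dV = ρ^2 sin(φ) dρ dφ dθ, with 0 ≤ ρ ≤ 1, 0 ≤ φ ≤ π, 0 ≤ θ ≤ 2π.

The integrand, after substitution and multiplying by the volume element, becomes (34ρ (sqrt(2)sin(φ)sin(θ + π/4) + cos(φ))) · ρ^2 sin(φ), so

    ∭_V (∇·F) dV = ∫_0^{2π} ∫_0^{π} ∫_0^{1} (34ρ (sqrt(2)sin(φ)sin(θ + π/4) + cos(φ))) · ρ^2 sin(φ) dρ dφ dθ.

Inner (ρ from 0 to 1): 17(sqrt(2)sin(φ)sin(θ + π/4) + cos(φ))sin(φ)/2.
Middle (φ from 0 to π): 17sqrt(2)π sin(θ + π/4)/4.
Outer (θ from 0 to 2π): 0.

Therefore ∯_{∂V} F · n dS = 0.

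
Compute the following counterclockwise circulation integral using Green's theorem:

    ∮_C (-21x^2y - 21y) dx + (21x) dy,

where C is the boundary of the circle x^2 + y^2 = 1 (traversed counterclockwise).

Green's theorem converts the closed line integral into a double integral over the enclosed region D:

    ∮_C P dx + Q dy = ∬_D (∂Q/∂x - ∂P/∂y) dA.

Here P = -21x^2y - 21y, Q = 21x, so

    ∂Q/∂x = 21,    ∂P/∂y = -21x^2 - 21,
    ∂Q/∂x - ∂P/∂y = 21x^2 + 42.

D is the region x^2 + y^2 ≤ 1. Evaluating the double integral:

In polar coordinates (x = r cos θ, y = r sin θ, dA = r dr dθ) the integrand becomes 21r^2cos(θ)^2 + 42, so

    ∬_D (21x^2 + 42) dA = ∫_0^{2π} ∫_0^{1} (21r^2cos(θ)^2 + 42) · r dr dθ.

Inner (r from 0 to 1): 21cos(θ)^2/4 + 21.
Outer (θ from 0 to 2π): 189π/4.

Therefore ∮_C P dx + Q dy = 189π/4.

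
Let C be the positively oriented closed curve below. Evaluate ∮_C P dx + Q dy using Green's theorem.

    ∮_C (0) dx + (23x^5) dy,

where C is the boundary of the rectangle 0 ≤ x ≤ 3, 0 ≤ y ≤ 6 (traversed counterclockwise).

Green's theorem converts the closed line integral into a double integral over the enclosed region D:

    ∮_C P dx + Q dy = ∬_D (∂Q/∂x - ∂P/∂y) dA.

Here P = 0, Q = 23x^5, so

    ∂Q/∂x = 115x^4,    ∂P/∂y = 0,
    ∂Q/∂x - ∂P/∂y = 115x^4.

D is the region 0 ≤ x ≤ 3, 0 ≤ y ≤ 6. Evaluating the double integral:

    ∬_D (115x^4) dA = ∫_0^{3} ∫_0^{6} (115x^4) dy dx.

Inner (y from 0 to 6): 690x^4.
Outer (x from 0 to 3): 33534.

Therefore ∮_C P dx + Q dy = 33534.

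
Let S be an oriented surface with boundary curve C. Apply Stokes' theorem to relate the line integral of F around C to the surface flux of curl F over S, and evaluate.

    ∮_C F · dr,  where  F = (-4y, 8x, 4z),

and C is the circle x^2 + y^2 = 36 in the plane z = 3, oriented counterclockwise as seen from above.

Let S be the flat disk x^2 + y^2 ≤ 36 in the plane z = 3, with upward unit normal n̂ = ẑ. By Stokes' theorem,

    ∮_C F · dr = ∬_S (∇ × F) · n̂ dS = ∬_D (curl F)_z dA,

where D is the disk x^2 + y^2 ≤ 36.

Compute the curl of F = (-4y, 8x, 4z):
    (∇ × F)_x = ∂F_z/∂y - ∂F_y/∂z = 0,
    (∇ × F)_y = ∂F_x/∂z - ∂F_z/∂x = 0,
    (∇ × F)_z = ∂F_y/∂x - ∂F_x/∂y = 12.

On z = 3, (curl F)_z = 12.

Convert to polar (x = r cos θ, y = r sin θ, dA = r dr dθ); the integrand becomes 12, so

    ∬_D (curl F)_z dA = ∫_0^{2π} ∫_0^{6} (12) · r dr dθ.

Inner (r from 0 to 6): 216.
Outer (θ from 0 to 2π): 432π.

Therefore ∮_C F · dr = 432π.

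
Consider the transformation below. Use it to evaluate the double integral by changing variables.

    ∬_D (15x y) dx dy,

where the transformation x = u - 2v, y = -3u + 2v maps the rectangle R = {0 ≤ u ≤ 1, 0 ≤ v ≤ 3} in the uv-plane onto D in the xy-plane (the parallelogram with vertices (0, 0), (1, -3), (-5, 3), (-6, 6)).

Compute the Jacobian determinant of (x, y) with respect to (u, v):

    ∂(x,y)/∂(u,v) = | 1  -2 | = (1)(2) - (-2)(-3) = -4.
                   | -3  2 |

Its absolute value is |J| = 4 (the area scaling factor).

Substituting x = u - 2v, y = -3u + 2v into the integrand,

    15x y → -45u^2 + 120u v - 60v^2,

so the integral becomes

    ∬_R (-45u^2 + 120u v - 60v^2) · |J| du dv = ∫_0^1 ∫_0^3 (-180u^2 + 480u v - 240v^2) dv du.

Inner (v): -540u^2 + 2160u - 2160.
Outer (u): -1260.

Therefore ∬_D (15x y) dx dy = -1260.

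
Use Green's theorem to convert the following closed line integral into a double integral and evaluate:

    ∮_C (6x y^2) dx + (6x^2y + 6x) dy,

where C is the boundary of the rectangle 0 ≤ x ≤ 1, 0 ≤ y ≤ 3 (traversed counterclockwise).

Green's theorem converts the closed line integral into a double integral over the enclosed region D:

    ∮_C P dx + Q dy = ∬_D (∂Q/∂x - ∂P/∂y) dA.

Here P = 6x y^2, Q = 6x^2y + 6x, so

    ∂Q/∂x = 12x y + 6,    ∂P/∂y = 12x y,
    ∂Q/∂x - ∂P/∂y = 6.

D is the region 0 ≤ x ≤ 1, 0 ≤ y ≤ 3. Evaluating the double integral:

    ∬_D (6) dA = ∫_0^{1} ∫_0^{3} (6) dy dx.

Inner (y from 0 to 3): 18.
Outer (x from 0 to 1): 18.

Therefore ∮_C P dx + Q dy = 18.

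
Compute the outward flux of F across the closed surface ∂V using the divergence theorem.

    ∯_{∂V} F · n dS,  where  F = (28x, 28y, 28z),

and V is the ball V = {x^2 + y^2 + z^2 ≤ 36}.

By the divergence theorem,

    ∯_{∂V} F · n dS = ∭_V (∇ · F) dV.

Compute the divergence:
    ∇ · F = ∂F_x/∂x + ∂F_y/∂y + ∂F_z/∂z = 28 + 28 + 28 = 84.

In spherical coordinates, x = ρ sin(φ) cos(θ), y = ρ sin(φ) sin(θ), z = ρ cos(φ), dV = ρ^2 sin(φ) dρ dφ dθ, with 0 ≤ ρ ≤ 6, 0 ≤ φ ≤ π, 0 ≤ θ ≤ 2π.

The integrand, after substitution and multiplying by the volume element, becomes (84) · ρ^2 sin(φ), so

    ∭_V (∇·F) dV = ∫_0^{2π} ∫_0^{π} ∫_0^{6} (84) · ρ^2 sin(φ) dρ dφ dθ.

Inner (ρ from 0 to 6): 6048sin(φ).
Middle (φ from 0 to π): 12096.
Outer (θ from 0 to 2π): 24192π.

Therefore ∯_{∂V} F · n dS = 24192π.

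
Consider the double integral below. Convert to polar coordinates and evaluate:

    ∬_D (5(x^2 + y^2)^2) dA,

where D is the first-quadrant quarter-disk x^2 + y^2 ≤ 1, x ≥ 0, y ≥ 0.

The region D is 0 ≤ r ≤ 1, 0 ≤ θ ≤ π/2 in polar coordinates, where x = r cos(θ), y = r sin(θ), and dA = r dr dθ.

Under the substitution, the integrand becomes 5r^4, so

    ∬_D (5(x^2 + y^2)^2) dA = ∫_{0}^{π/2} ∫_{0}^{1} (5r^4) · r dr dθ.

Inner integral (in r): ∫_{0}^{1} (5r^4) · r dr = 5/6.

Outer integral (in θ): ∫_{0}^{π/2} (5/6) dθ = 5π/12.

Therefore ∬_D (5(x^2 + y^2)^2) dA = 5π/12.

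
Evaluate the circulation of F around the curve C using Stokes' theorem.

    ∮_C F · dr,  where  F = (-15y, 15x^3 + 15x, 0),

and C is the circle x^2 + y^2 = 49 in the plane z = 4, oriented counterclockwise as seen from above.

Let S be the flat disk x^2 + y^2 ≤ 49 in the plane z = 4, with upward unit normal n̂ = ẑ. By Stokes' theorem,

    ∮_C F · dr = ∬_S (∇ × F) · n̂ dS = ∬_D (curl F)_z dA,

where D is the disk x^2 + y^2 ≤ 49.

Compute the curl of F = (-15y, 15x^3 + 15x, 0):
    (∇ × F)_x = ∂F_z/∂y - ∂F_y/∂z = 0,
    (∇ × F)_y = ∂F_x/∂z - ∂F_z/∂x = 0,
    (∇ × F)_z = ∂F_y/∂x - ∂F_x/∂y = 45x^2 + 30.

On z = 4, (curl F)_z = 45x^2 + 30.

Convert to polar (x = r cos θ, y = r sin θ, dA = r dr dθ); the integrand becomes 45r^2cos(θ)^2 + 30, so

    ∬_D (curl F)_z dA = ∫_0^{2π} ∫_0^{7} (45r^2cos(θ)^2 + 30) · r dr dθ.

Inner (r from 0 to 7): 108045cos(θ)^2/4 + 735.
Outer (θ from 0 to 2π): 113925π/4.

Therefore ∮_C F · dr = 113925π/4.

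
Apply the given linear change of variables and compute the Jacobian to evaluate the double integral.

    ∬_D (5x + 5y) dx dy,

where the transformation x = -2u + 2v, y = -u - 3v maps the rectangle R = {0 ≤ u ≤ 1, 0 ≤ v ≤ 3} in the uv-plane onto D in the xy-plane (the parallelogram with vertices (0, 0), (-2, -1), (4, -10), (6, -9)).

Compute the Jacobian determinant of (x, y) with respect to (u, v):

    ∂(x,y)/∂(u,v) = | -2  2 | = (-2)(-3) - (2)(-1) = 8.
                   | -1  -3 |

Its absolute value is |J| = 8 (the area scaling factor).

Substituting x = -2u + 2v, y = -u - 3v into the integrand,

    5x + 5y → -15u - 5v,

so the integral becomes

    ∬_R (-15u - 5v) · |J| du dv = ∫_0^1 ∫_0^3 (-120u - 40v) dv du.

Inner (v): -360u - 180.
Outer (u): -360.

Therefore ∬_D (5x + 5y) dx dy = -360.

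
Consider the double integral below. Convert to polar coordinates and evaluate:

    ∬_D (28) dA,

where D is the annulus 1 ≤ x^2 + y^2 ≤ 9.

The region D is 1 ≤ r ≤ 3, 0 ≤ θ ≤ 2π in polar coordinates, where x = r cos(θ), y = r sin(θ), and dA = r dr dθ.

Under the substitution, the integrand becomes 28, so

    ∬_D (28) dA = ∫_{0}^{2π} ∫_{1}^{3} (28) · r dr dθ.

Inner integral (in r): ∫_{1}^{3} (28) · r dr = 112.

Outer integral (in θ): ∫_{0}^{2π} (112) dθ = 224π.

Therefore ∬_D (28) dA = 224π.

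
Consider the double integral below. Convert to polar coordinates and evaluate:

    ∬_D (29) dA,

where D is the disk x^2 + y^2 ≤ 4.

The region D is 0 ≤ r ≤ 2, 0 ≤ θ ≤ 2π in polar coordinates, where x = r cos(θ), y = r sin(θ), and dA = r dr dθ.

Under the substitution, the integrand becomes 29, so

    ∬_D (29) dA = ∫_{0}^{2π} ∫_{0}^{2} (29) · r dr dθ.

Inner integral (in r): ∫_{0}^{2} (29) · r dr = 58.

Outer integral (in θ): ∫_{0}^{2π} (58) dθ = 116π.

Therefore ∬_D (29) dA = 116π.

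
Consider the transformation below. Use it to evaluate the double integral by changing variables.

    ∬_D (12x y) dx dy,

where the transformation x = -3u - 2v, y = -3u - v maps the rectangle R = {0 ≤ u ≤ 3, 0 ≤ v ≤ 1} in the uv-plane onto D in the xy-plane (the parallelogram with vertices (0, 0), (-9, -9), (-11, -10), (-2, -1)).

Compute the Jacobian determinant of (x, y) with respect to (u, v):

    ∂(x,y)/∂(u,v) = | -3  -2 | = (-3)(-1) - (-2)(-3) = -3.
                   | -3  -1 |

Its absolute value is |J| = 3 (the area scaling factor).

Substituting x = -3u - 2v, y = -3u - v into the integrand,

    12x y → 108u^2 + 108u v + 24v^2,

so the integral becomes

    ∬_R (108u^2 + 108u v + 24v^2) · |J| du dv = ∫_0^3 ∫_0^1 (324u^2 + 324u v + 72v^2) dv du.

Inner (v): 324u^2 + 162u + 24.
Outer (u): 3717.

Therefore ∬_D (12x y) dx dy = 3717.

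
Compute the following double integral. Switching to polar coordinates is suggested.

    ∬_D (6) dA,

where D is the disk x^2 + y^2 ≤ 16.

The region D is 0 ≤ r ≤ 4, 0 ≤ θ ≤ 2π in polar coordinates, where x = r cos(θ), y = r sin(θ), and dA = r dr dθ.

Under the substitution, the integrand becomes 6, so

    ∬_D (6) dA = ∫_{0}^{2π} ∫_{0}^{4} (6) · r dr dθ.

Inner integral (in r): ∫_{0}^{4} (6) · r dr = 48.

Outer integral (in θ): ∫_{0}^{2π} (48) dθ = 96π.

Therefore ∬_D (6) dA = 96π.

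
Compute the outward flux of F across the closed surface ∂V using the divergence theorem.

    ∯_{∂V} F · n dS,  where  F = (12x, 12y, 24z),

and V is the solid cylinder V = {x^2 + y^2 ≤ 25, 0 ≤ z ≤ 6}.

By the divergence theorem,

    ∯_{∂V} F · n dS = ∭_V (∇ · F) dV.

Compute the divergence:
    ∇ · F = ∂F_x/∂x + ∂F_y/∂y + ∂F_z/∂z = 12 + 12 + 24 = 48.

In cylindrical coordinates, x = r cos(θ), y = r sin(θ), z = z, dV = r dr dθ dz, with 0 ≤ r ≤ 5, 0 ≤ θ ≤ 2π, 0 ≤ z ≤ 6.

The integrand, after substitution and multiplying by the volume element, becomes (48) · r, so

    ∭_V (∇·F) dV = ∫_0^{2π} ∫_0^{5} ∫_0^{6} (48) · r dz dr dθ.

Inner (z from 0 to 6): 288r.
Middle (r from 0 to 5): 3600.
Outer (θ from 0 to 2π): 7200π.

Therefore ∯_{∂V} F · n dS = 7200π.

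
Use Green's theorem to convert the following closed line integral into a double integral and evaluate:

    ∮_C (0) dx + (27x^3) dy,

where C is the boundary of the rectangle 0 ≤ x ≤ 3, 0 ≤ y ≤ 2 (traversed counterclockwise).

Green's theorem converts the closed line integral into a double integral over the enclosed region D:

    ∮_C P dx + Q dy = ∬_D (∂Q/∂x - ∂P/∂y) dA.

Here P = 0, Q = 27x^3, so

    ∂Q/∂x = 81x^2,    ∂P/∂y = 0,
    ∂Q/∂x - ∂P/∂y = 81x^2.

D is the region 0 ≤ x ≤ 3, 0 ≤ y ≤ 2. Evaluating the double integral:

    ∬_D (81x^2) dA = ∫_0^{3} ∫_0^{2} (81x^2) dy dx.

Inner (y from 0 to 2): 162x^2.
Outer (x from 0 to 3): 1458.

Therefore ∮_C P dx + Q dy = 1458.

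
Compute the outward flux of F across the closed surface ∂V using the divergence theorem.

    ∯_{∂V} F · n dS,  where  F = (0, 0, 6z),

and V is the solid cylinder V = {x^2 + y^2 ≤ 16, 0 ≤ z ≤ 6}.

By the divergence theorem,

    ∯_{∂V} F · n dS = ∭_V (∇ · F) dV.

Compute the divergence:
    ∇ · F = ∂F_x/∂x + ∂F_y/∂y + ∂F_z/∂z = 0 + 0 + 6 = 6.

In cylindrical coordinates, x = r cos(θ), y = r sin(θ), z = z, dV = r dr dθ dz, with 0 ≤ r ≤ 4, 0 ≤ θ ≤ 2π, 0 ≤ z ≤ 6.

The integrand, after substitution and multiplying by the volume element, becomes (6) · r, so

    ∭_V (∇·F) dV = ∫_0^{2π} ∫_0^{4} ∫_0^{6} (6) · r dz dr dθ.

Inner (z from 0 to 6): 36r.
Middle (r from 0 to 4): 288.
Outer (θ from 0 to 2π): 576π.

Therefore ∯_{∂V} F · n dS = 576π.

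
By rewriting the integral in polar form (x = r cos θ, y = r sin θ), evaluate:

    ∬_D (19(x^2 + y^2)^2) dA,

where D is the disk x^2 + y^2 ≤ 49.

The region D is 0 ≤ r ≤ 7, 0 ≤ θ ≤ 2π in polar coordinates, where x = r cos(θ), y = r sin(θ), and dA = r dr dθ.

Under the substitution, the integrand becomes 19r^4, so

    ∬_D (19(x^2 + y^2)^2) dA = ∫_{0}^{2π} ∫_{0}^{7} (19r^4) · r dr dθ.

Inner integral (in r): ∫_{0}^{7} (19r^4) · r dr = 2235331/6.

Outer integral (in θ): ∫_{0}^{2π} (2235331/6) dθ = 2235331π/3.

Therefore ∬_D (19(x^2 + y^2)^2) dA = 2235331π/3.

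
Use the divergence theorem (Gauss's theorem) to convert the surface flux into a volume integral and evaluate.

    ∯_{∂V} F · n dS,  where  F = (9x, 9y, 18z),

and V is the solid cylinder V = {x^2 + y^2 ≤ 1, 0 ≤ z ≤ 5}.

By the divergence theorem,

    ∯_{∂V} F · n dS = ∭_V (∇ · F) dV.

Compute the divergence:
    ∇ · F = ∂F_x/∂x + ∂F_y/∂y + ∂F_z/∂z = 9 + 9 + 18 = 36.

In cylindrical coordinates, x = r cos(θ), y = r sin(θ), z = z, dV = r dr dθ dz, with 0 ≤ r ≤ 1, 0 ≤ θ ≤ 2π, 0 ≤ z ≤ 5.

The integrand, after substitution and multiplying by the volume element, becomes (36) · r, so

    ∭_V (∇·F) dV = ∫_0^{2π} ∫_0^{1} ∫_0^{5} (36) · r dz dr dθ.

Inner (z from 0 to 5): 180r.
Middle (r from 0 to 1): 90.
Outer (θ from 0 to 2π): 180π.

Therefore ∯_{∂V} F · n dS = 180π.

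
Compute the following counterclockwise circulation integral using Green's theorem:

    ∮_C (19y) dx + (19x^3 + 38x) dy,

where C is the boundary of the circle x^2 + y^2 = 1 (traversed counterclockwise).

Green's theorem converts the closed line integral into a double integral over the enclosed region D:

    ∮_C P dx + Q dy = ∬_D (∂Q/∂x - ∂P/∂y) dA.

Here P = 19y, Q = 19x^3 + 38x, so

    ∂Q/∂x = 57x^2 + 38,    ∂P/∂y = 19,
    ∂Q/∂x - ∂P/∂y = 57x^2 + 19.

D is the region x^2 + y^2 ≤ 1. Evaluating the double integral:

In polar coordinates (x = r cos θ, y = r sin θ, dA = r dr dθ) the integrand becomes 57r^2cos(θ)^2 + 19, so

    ∬_D (57x^2 + 19) dA = ∫_0^{2π} ∫_0^{1} (57r^2cos(θ)^2 + 19) · r dr dθ.

Inner (r from 0 to 1): 57cos(θ)^2/4 + 19/2.
Outer (θ from 0 to 2π): 133π/4.

Therefore ∮_C P dx + Q dy = 133π/4.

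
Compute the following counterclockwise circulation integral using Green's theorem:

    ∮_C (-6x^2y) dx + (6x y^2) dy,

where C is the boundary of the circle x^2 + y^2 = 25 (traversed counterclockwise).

Green's theorem converts the closed line integral into a double integral over the enclosed region D:

    ∮_C P dx + Q dy = ∬_D (∂Q/∂x - ∂P/∂y) dA.

Here P = -6x^2y, Q = 6x y^2, so

    ∂Q/∂x = 6y^2,    ∂P/∂y = -6x^2,
    ∂Q/∂x - ∂P/∂y = 6x^2 + 6y^2.

D is the region x^2 + y^2 ≤ 25. Evaluating the double integral:

In polar coordinates (x = r cos θ, y = r sin θ, dA = r dr dθ) the integrand becomes 6r^2, so

    ∬_D (6x^2 + 6y^2) dA = ∫_0^{2π} ∫_0^{5} (6r^2) · r dr dθ.

Inner (r from 0 to 5): 1875/2.
Outer (θ from 0 to 2π): 1875π.

Therefore ∮_C P dx + Q dy = 1875π.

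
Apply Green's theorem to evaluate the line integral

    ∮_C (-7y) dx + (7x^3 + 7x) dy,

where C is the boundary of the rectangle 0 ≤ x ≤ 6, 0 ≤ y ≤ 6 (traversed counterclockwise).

Green's theorem converts the closed line integral into a double integral over the enclosed region D:

    ∮_C P dx + Q dy = ∬_D (∂Q/∂x - ∂P/∂y) dA.

Here P = -7y, Q = 7x^3 + 7x, so

    ∂Q/∂x = 21x^2 + 7,    ∂P/∂y = -7,
    ∂Q/∂x - ∂P/∂y = 21x^2 + 14.

D is the region 0 ≤ x ≤ 6, 0 ≤ y ≤ 6. Evaluating the double integral:

    ∬_D (21x^2 + 14) dA = ∫_0^{6} ∫_0^{6} (21x^2 + 14) dy dx.

Inner (y from 0 to 6): 126x^2 + 84.
Outer (x from 0 to 6): 9576.

Therefore ∮_C P dx + Q dy = 9576.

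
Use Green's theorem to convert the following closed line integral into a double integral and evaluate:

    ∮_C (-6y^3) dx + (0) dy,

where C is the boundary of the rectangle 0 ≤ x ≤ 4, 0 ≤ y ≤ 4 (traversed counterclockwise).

Green's theorem converts the closed line integral into a double integral over the enclosed region D:

    ∮_C P dx + Q dy = ∬_D (∂Q/∂x - ∂P/∂y) dA.

Here P = -6y^3, Q = 0, so

    ∂Q/∂x = 0,    ∂P/∂y = -18y^2,
    ∂Q/∂x - ∂P/∂y = 18y^2.

D is the region 0 ≤ x ≤ 4, 0 ≤ y ≤ 4. Evaluating the double integral:

    ∬_D (18y^2) dA = ∫_0^{4} ∫_0^{4} (18y^2) dy dx.

Inner (y from 0 to 4): 384.
Outer (x from 0 to 4): 1536.

Therefore ∮_C P dx + Q dy = 1536.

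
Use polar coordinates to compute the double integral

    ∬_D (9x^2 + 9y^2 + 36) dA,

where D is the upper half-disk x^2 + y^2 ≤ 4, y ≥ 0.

The region D is 0 ≤ r ≤ 2, 0 ≤ θ ≤ π in polar coordinates, where x = r cos(θ), y = r sin(θ), and dA = r dr dθ.

Under the substitution, the integrand becomes 9r^2 + 36, so

    ∬_D (9x^2 + 9y^2 + 36) dA = ∫_{0}^{π} ∫_{0}^{2} (9r^2 + 36) · r dr dθ.

Inner integral (in r): ∫_{0}^{2} (9r^2 + 36) · r dr = 108.

Outer integral (in θ): ∫_{0}^{π} (108) dθ = 108π.

Therefore ∬_D (9x^2 + 9y^2 + 36) dA = 108π.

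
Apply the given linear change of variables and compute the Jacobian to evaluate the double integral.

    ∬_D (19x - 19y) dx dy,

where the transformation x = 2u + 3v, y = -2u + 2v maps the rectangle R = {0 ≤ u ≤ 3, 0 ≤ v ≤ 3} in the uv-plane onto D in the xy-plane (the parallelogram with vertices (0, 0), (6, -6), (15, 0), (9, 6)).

Compute the Jacobian determinant of (x, y) with respect to (u, v):

    ∂(x,y)/∂(u,v) = | 2  3 | = (2)(2) - (3)(-2) = 10.
                   | -2  2 |

Its absolute value is |J| = 10 (the area scaling factor).

Substituting x = 2u + 3v, y = -2u + 2v into the integrand,

    19x - 19y → 76u + 19v,

so the integral becomes

    ∬_R (76u + 19v) · |J| du dv = ∫_0^3 ∫_0^3 (760u + 190v) dv du.

Inner (v): 2280u + 855.
Outer (u): 12825.

Therefore ∬_D (19x - 19y) dx dy = 12825.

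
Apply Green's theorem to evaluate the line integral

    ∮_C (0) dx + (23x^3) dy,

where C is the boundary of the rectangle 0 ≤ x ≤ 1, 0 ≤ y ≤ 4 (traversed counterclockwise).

Green's theorem converts the closed line integral into a double integral over the enclosed region D:

    ∮_C P dx + Q dy = ∬_D (∂Q/∂x - ∂P/∂y) dA.

Here P = 0, Q = 23x^3, so

    ∂Q/∂x = 69x^2,    ∂P/∂y = 0,
    ∂Q/∂x - ∂P/∂y = 69x^2.

D is the region 0 ≤ x ≤ 1, 0 ≤ y ≤ 4. Evaluating the double integral:

    ∬_D (69x^2) dA = ∫_0^{1} ∫_0^{4} (69x^2) dy dx.

Inner (y from 0 to 4): 276x^2.
Outer (x from 0 to 1): 92.

Therefore ∮_C P dx + Q dy = 92.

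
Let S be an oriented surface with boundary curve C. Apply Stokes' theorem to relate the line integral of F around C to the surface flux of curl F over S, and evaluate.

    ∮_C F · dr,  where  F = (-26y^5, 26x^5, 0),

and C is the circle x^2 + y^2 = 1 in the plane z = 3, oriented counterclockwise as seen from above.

Let S be the flat disk x^2 + y^2 ≤ 1 in the plane z = 3, with upward unit normal n̂ = ẑ. By Stokes' theorem,

    ∮_C F · dr = ∬_S (∇ × F) · n̂ dS = ∬_D (curl F)_z dA,

where D is the disk x^2 + y^2 ≤ 1.

Compute the curl of F = (-26y^5, 26x^5, 0):
    (∇ × F)_x = ∂F_z/∂y - ∂F_y/∂z = 0,
    (∇ × F)_y = ∂F_x/∂z - ∂F_z/∂x = 0,
    (∇ × F)_z = ∂F_y/∂x - ∂F_x/∂y = 130x^4 + 130y^4.

On z = 3, (curl F)_z = 130x^4 + 130y^4.

Convert to polar (x = r cos θ, y = r sin θ, dA = r dr dθ); the integrand becomes 130r^4(sin(θ)^4 + cos(θ)^4), so

    ∬_D (curl F)_z dA = ∫_0^{2π} ∫_0^{1} (130r^4(sin(θ)^4 + cos(θ)^4)) · r dr dθ.

Inner (r from 0 to 1): 65sin(θ)^4/3 + 65cos(θ)^4/3.
Outer (θ from 0 to 2π): 65π/2.

Therefore ∮_C F · dr = 65π/2.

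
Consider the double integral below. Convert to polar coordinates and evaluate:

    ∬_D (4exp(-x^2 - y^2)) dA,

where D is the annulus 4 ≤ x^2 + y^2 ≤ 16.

The region D is 2 ≤ r ≤ 4, 0 ≤ θ ≤ 2π in polar coordinates, where x = r cos(θ), y = r sin(θ), and dA = r dr dθ.

Under the substitution, the integrand becomes 4exp(-r^2), so

    ∬_D (4exp(-x^2 - y^2)) dA = ∫_{0}^{2π} ∫_{2}^{4} (4exp(-r^2)) · r dr dθ.

Inner integral (in r): ∫_{2}^{4} (4exp(-r^2)) · r dr = -(2 - 2exp(12))exp(-16).

Outer integral (in θ): ∫_{0}^{2π} (-(2 - 2exp(12))exp(-16)) dθ = -4π (1 - exp(12))exp(-16).

Therefore ∬_D (4exp(-x^2 - y^2)) dA = -4π (1 - exp(12))exp(-16).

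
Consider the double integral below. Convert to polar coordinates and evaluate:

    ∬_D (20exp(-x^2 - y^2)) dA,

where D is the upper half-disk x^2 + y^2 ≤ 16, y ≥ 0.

The region D is 0 ≤ r ≤ 4, 0 ≤ θ ≤ π in polar coordinates, where x = r cos(θ), y = r sin(θ), and dA = r dr dθ.

Under the substitution, the integrand becomes 20exp(-r^2), so

    ∬_D (20exp(-x^2 - y^2)) dA = ∫_{0}^{π} ∫_{0}^{4} (20exp(-r^2)) · r dr dθ.

Inner integral (in r): ∫_{0}^{4} (20exp(-r^2)) · r dr = 10 - 10exp(-16).

Outer integral (in θ): ∫_{0}^{π} (10 - 10exp(-16)) dθ = -10π exp(-16) + 10π.

Therefore ∬_D (20exp(-x^2 - y^2)) dA = -10π exp(-16) + 10π.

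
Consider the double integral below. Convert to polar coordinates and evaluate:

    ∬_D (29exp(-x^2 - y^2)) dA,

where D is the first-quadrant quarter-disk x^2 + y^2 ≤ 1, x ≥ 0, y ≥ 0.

The region D is 0 ≤ r ≤ 1, 0 ≤ θ ≤ π/2 in polar coordinates, where x = r cos(θ), y = r sin(θ), and dA = r dr dθ.

Under the substitution, the integrand becomes 29exp(-r^2), so

    ∬_D (29exp(-x^2 - y^2)) dA = ∫_{0}^{π/2} ∫_{0}^{1} (29exp(-r^2)) · r dr dθ.

Inner integral (in r): ∫_{0}^{1} (29exp(-r^2)) · r dr = 29/2 - 29exp(-1)/2.

Outer integral (in θ): ∫_{0}^{π/2} (29/2 - 29exp(-1)/2) dθ = -29π (1 - e)exp(-1)/4.

Therefore ∬_D (29exp(-x^2 - y^2)) dA = -29π (1 - e)exp(-1)/4.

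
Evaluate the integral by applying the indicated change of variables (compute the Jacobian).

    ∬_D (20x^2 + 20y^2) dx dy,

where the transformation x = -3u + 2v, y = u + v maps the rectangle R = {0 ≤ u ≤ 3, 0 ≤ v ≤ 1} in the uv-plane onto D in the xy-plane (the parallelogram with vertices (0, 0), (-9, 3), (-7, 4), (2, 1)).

Compute the Jacobian determinant of (x, y) with respect to (u, v):

    ∂(x,y)/∂(u,v) = | -3  2 | = (-3)(1) - (2)(1) = -5.
                   | 1  1 |

Its absolute value is |J| = 5 (the area scaling factor).

Substituting x = -3u + 2v, y = u + v into the integrand,

    20x^2 + 20y^2 → 200u^2 - 200u v + 100v^2,

so the integral becomes

    ∬_R (200u^2 - 200u v + 100v^2) · |J| du dv = ∫_0^3 ∫_0^1 (1000u^2 - 1000u v + 500v^2) dv du.

Inner (v): 1000u^2 - 500u + 500/3.
Outer (u): 7250.

Therefore ∬_D (20x^2 + 20y^2) dx dy = 7250.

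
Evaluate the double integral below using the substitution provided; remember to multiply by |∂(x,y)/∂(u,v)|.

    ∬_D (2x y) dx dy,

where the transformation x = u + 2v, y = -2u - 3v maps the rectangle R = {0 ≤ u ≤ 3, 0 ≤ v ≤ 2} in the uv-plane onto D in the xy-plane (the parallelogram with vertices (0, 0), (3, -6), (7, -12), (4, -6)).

Compute the Jacobian determinant of (x, y) with respect to (u, v):

    ∂(x,y)/∂(u,v) = | 1  2 | = (1)(-3) - (2)(-2) = 1.
                   | -2  -3 |

Its absolute value is |J| = 1 (the area scaling factor).

Substituting x = u + 2v, y = -2u - 3v into the integrand,

    2x y → -4u^2 - 14u v - 12v^2,

so the integral becomes

    ∬_R (-4u^2 - 14u v - 12v^2) · |J| du dv = ∫_0^3 ∫_0^2 (-4u^2 - 14u v - 12v^2) dv du.

Inner (v): -8u^2 - 28u - 32.
Outer (u): -294.

Therefore ∬_D (2x y) dx dy = -294.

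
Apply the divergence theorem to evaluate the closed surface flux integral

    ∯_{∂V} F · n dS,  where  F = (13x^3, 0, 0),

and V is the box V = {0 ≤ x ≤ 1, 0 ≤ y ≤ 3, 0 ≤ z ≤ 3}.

By the divergence theorem,

    ∯_{∂V} F · n dS = ∭_V (∇ · F) dV.

Compute the divergence:
    ∇ · F = ∂F_x/∂x + ∂F_y/∂y + ∂F_z/∂z = 39x^2 + 0 + 0 = 39x^2.

V is a rectangular box, so dV = dx dy dz with 0 ≤ x ≤ 1, 0 ≤ y ≤ 3, 0 ≤ z ≤ 3.

Integrate (39x^2) over V as an iterated integral:

    ∭_V (∇·F) dV = ∫_0^{1} ∫_0^{3} ∫_0^{3} (39x^2) dz dy dx.

Inner (z from 0 to 3): 117x^2.
Middle (y from 0 to 3): 351x^2.
Outer (x from 0 to 1): 117.

Therefore ∯_{∂V} F · n dS = 117.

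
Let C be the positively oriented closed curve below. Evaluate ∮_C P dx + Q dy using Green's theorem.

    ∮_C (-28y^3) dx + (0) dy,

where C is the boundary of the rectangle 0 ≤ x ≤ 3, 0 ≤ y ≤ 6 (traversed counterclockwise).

Green's theorem converts the closed line integral into a double integral over the enclosed region D:

    ∮_C P dx + Q dy = ∬_D (∂Q/∂x - ∂P/∂y) dA.

Here P = -28y^3, Q = 0, so

    ∂Q/∂x = 0,    ∂P/∂y = -84y^2,
    ∂Q/∂x - ∂P/∂y = 84y^2.

D is the region 0 ≤ x ≤ 3, 0 ≤ y ≤ 6. Evaluating the double integral:

    ∬_D (84y^2) dA = ∫_0^{3} ∫_0^{6} (84y^2) dy dx.

Inner (y from 0 to 6): 6048.
Outer (x from 0 to 3): 18144.

Therefore ∮_C P dx + Q dy = 18144.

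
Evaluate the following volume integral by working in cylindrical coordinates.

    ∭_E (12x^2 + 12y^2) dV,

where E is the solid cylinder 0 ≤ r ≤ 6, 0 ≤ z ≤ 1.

In cylindrical coordinates, x = r cos(θ), y = r sin(θ), z = z, and dV = r dr dθ dz.

The integrand becomes 12r^2, so

    ∭_E (12x^2 + 12y^2) dV = ∫_{0}^{2π} ∫_{0}^{6} ∫_{0}^{1} (12r^2) · r dz dr dθ.

Inner (z): 12r^3.
Middle (r from 0 to 6): 3888.
Outer (θ): 7776π.

Therefore the triple integral equals 7776π.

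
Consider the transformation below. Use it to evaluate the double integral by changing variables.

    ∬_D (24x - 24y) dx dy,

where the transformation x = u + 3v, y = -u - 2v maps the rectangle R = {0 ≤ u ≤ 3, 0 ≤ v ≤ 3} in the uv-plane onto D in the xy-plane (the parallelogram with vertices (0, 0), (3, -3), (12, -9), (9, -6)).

Compute the Jacobian determinant of (x, y) with respect to (u, v):

    ∂(x,y)/∂(u,v) = | 1  3 | = (1)(-2) - (3)(-1) = 1.
                   | -1  -2 |

Its absolute value is |J| = 1 (the area scaling factor).

Substituting x = u + 3v, y = -u - 2v into the integrand,

    24x - 24y → 48u + 120v,

so the integral becomes

    ∬_R (48u + 120v) · |J| du dv = ∫_0^3 ∫_0^3 (48u + 120v) dv du.

Inner (v): 144u + 540.
Outer (u): 2268.

Therefore ∬_D (24x - 24y) dx dy = 2268.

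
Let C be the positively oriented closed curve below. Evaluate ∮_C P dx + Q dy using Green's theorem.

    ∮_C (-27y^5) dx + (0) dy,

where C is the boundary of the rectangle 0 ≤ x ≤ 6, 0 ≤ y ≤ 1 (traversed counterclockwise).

Green's theorem converts the closed line integral into a double integral over the enclosed region D:

    ∮_C P dx + Q dy = ∬_D (∂Q/∂x - ∂P/∂y) dA.

Here P = -27y^5, Q = 0, so

    ∂Q/∂x = 0,    ∂P/∂y = -135y^4,
    ∂Q/∂x - ∂P/∂y = 135y^4.

D is the region 0 ≤ x ≤ 6, 0 ≤ y ≤ 1. Evaluating the double integral:

    ∬_D (135y^4) dA = ∫_0^{6} ∫_0^{1} (135y^4) dy dx.

Inner (y from 0 to 1): 27.
Outer (x from 0 to 6): 162.

Therefore ∮_C P dx + Q dy = 162.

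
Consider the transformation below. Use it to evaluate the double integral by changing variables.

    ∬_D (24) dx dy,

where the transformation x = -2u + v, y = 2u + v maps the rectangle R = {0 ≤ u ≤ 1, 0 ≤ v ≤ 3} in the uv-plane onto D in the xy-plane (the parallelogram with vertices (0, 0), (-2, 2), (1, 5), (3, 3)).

Compute the Jacobian determinant of (x, y) with respect to (u, v):

    ∂(x,y)/∂(u,v) = | -2  1 | = (-2)(1) - (1)(2) = -4.
                   | 2  1 |

Its absolute value is |J| = 4 (the area scaling factor).

Substituting x = -2u + v, y = 2u + v into the integrand,

    24 → 24,

so the integral becomes

    ∬_R (24) · |J| du dv = ∫_0^1 ∫_0^3 (96) dv du.

Inner (v): 288.
Outer (u): 288.

Therefore ∬_D (24) dx dy = 288.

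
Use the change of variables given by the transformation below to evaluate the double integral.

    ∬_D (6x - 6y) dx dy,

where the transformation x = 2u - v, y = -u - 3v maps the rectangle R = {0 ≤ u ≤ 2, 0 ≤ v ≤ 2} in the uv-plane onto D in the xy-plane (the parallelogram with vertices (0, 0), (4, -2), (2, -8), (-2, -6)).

Compute the Jacobian determinant of (x, y) with respect to (u, v):

    ∂(x,y)/∂(u,v) = | 2  -1 | = (2)(-3) - (-1)(-1) = -7.
                   | -1  -3 |

Its absolute value is |J| = 7 (the area scaling factor).

Substituting x = 2u - v, y = -u - 3v into the integrand,

    6x - 6y → 18u + 12v,

so the integral becomes

    ∬_R (18u + 12v) · |J| du dv = ∫_0^2 ∫_0^2 (126u + 84v) dv du.

Inner (v): 252u + 168.
Outer (u): 840.

Therefore ∬_D (6x - 6y) dx dy = 840.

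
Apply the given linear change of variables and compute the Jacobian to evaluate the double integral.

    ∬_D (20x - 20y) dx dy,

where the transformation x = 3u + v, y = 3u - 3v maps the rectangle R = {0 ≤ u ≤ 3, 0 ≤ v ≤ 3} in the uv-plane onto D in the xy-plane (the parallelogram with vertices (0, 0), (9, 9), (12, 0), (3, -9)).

Compute the Jacobian determinant of (x, y) with respect to (u, v):

    ∂(x,y)/∂(u,v) = | 3  1 | = (3)(-3) - (1)(3) = -12.
                   | 3  -3 |

Its absolute value is |J| = 12 (the area scaling factor).

Substituting x = 3u + v, y = 3u - 3v into the integrand,

    20x - 20y → 80v,

so the integral becomes

    ∬_R (80v) · |J| du dv = ∫_0^3 ∫_0^3 (960v) dv du.

Inner (v): 4320.
Outer (u): 12960.

Therefore ∬_D (20x - 20y) dx dy = 12960.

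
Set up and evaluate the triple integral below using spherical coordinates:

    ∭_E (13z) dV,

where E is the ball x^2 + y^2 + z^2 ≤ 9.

In spherical coordinates, x = ρ sin(φ) cos(θ), y = ρ sin(φ) sin(θ), z = ρ cos(φ), and dV = ρ^2 sin(φ) dρ dφ dθ.

The integrand becomes 13ρ cos(φ), so

    ∭_E (13z) dV = ∫_{0}^{2π} ∫_{0}^{π} ∫_{0}^{3} (13ρ cos(φ)) · ρ^2 sin(φ) dρ dφ dθ.

Inner (ρ): 1053sin(2φ)/8.
Middle (φ): 0.
Outer (θ): 0.

Therefore the triple integral equals 0.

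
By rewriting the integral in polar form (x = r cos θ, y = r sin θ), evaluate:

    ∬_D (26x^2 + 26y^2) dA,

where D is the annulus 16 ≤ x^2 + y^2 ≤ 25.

The region D is 4 ≤ r ≤ 5, 0 ≤ θ ≤ 2π in polar coordinates, where x = r cos(θ), y = r sin(θ), and dA = r dr dθ.

Under the substitution, the integrand becomes 26r^2, so

    ∬_D (26x^2 + 26y^2) dA = ∫_{0}^{2π} ∫_{4}^{5} (26r^2) · r dr dθ.

Inner integral (in r): ∫_{4}^{5} (26r^2) · r dr = 4797/2.

Outer integral (in θ): ∫_{0}^{2π} (4797/2) dθ = 4797π.

Therefore ∬_D (26x^2 + 26y^2) dA = 4797π.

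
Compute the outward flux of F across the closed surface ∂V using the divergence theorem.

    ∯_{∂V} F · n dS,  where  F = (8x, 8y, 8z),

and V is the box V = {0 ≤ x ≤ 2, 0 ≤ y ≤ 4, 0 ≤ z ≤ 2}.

By the divergence theorem,

    ∯_{∂V} F · n dS = ∭_V (∇ · F) dV.

Compute the divergence:
    ∇ · F = ∂F_x/∂x + ∂F_y/∂y + ∂F_z/∂z = 8 + 8 + 8 = 24.

V is a rectangular box, so dV = dx dy dz with 0 ≤ x ≤ 2, 0 ≤ y ≤ 4, 0 ≤ z ≤ 2.

Integrate (24) over V as an iterated integral:

    ∭_V (∇·F) dV = ∫_0^{2} ∫_0^{4} ∫_0^{2} (24) dz dy dx.

Inner (z from 0 to 2): 48.
Middle (y from 0 to 4): 192.
Outer (x from 0 to 2): 384.

Therefore ∯_{∂V} F · n dS = 384.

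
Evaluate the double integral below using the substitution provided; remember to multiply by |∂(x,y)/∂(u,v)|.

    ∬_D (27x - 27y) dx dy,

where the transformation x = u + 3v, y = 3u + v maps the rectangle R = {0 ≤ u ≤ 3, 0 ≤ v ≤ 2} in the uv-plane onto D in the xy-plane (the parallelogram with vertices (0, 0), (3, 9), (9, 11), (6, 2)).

Compute the Jacobian determinant of (x, y) with respect to (u, v):

    ∂(x,y)/∂(u,v) = | 1  3 | = (1)(1) - (3)(3) = -8.
                   | 3  1 |

Its absolute value is |J| = 8 (the area scaling factor).

Substituting x = u + 3v, y = 3u + v into the integrand,

    27x - 27y → -54u + 54v,

so the integral becomes

    ∬_R (-54u + 54v) · |J| du dv = ∫_0^3 ∫_0^2 (-432u + 432v) dv du.

Inner (v): 864 - 864u.
Outer (u): -1296.

Therefore ∬_D (27x - 27y) dx dy = -1296.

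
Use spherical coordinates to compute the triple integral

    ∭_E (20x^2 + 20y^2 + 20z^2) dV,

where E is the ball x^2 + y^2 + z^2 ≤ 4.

In spherical coordinates, x = ρ sin(φ) cos(θ), y = ρ sin(φ) sin(θ), z = ρ cos(φ), and dV = ρ^2 sin(φ) dρ dφ dθ.

The integrand becomes 20ρ^2, so

    ∭_E (20x^2 + 20y^2 + 20z^2) dV = ∫_{0}^{2π} ∫_{0}^{π} ∫_{0}^{2} (20ρ^2) · ρ^2 sin(φ) dρ dφ dθ.

Inner (ρ): 128sin(φ).
Middle (φ): 256.
Outer (θ): 512π.

Therefore the triple integral equals 512π.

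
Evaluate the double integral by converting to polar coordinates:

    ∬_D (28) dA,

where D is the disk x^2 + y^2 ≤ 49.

The region D is 0 ≤ r ≤ 7, 0 ≤ θ ≤ 2π in polar coordinates, where x = r cos(θ), y = r sin(θ), and dA = r dr dθ.

Under the substitution, the integrand becomes 28, so

    ∬_D (28) dA = ∫_{0}^{2π} ∫_{0}^{7} (28) · r dr dθ.

Inner integral (in r): ∫_{0}^{7} (28) · r dr = 686.

Outer integral (in θ): ∫_{0}^{2π} (686) dθ = 1372π.

Therefore ∬_D (28) dA = 1372π.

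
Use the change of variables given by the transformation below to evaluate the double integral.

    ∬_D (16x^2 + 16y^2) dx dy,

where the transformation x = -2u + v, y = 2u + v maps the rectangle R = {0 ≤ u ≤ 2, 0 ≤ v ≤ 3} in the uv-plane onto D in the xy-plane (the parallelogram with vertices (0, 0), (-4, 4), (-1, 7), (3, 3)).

Compute the Jacobian determinant of (x, y) with respect to (u, v):

    ∂(x,y)/∂(u,v) = | -2  1 | = (-2)(1) - (1)(2) = -4.
                   | 2  1 |

Its absolute value is |J| = 4 (the area scaling factor).

Substituting x = -2u + v, y = 2u + v into the integrand,

    16x^2 + 16y^2 → 128u^2 + 32v^2,

so the integral becomes

    ∬_R (128u^2 + 32v^2) · |J| du dv = ∫_0^2 ∫_0^3 (512u^2 + 128v^2) dv du.

Inner (v): 1536u^2 + 1152.
Outer (u): 6400.

Therefore ∬_D (16x^2 + 16y^2) dx dy = 6400.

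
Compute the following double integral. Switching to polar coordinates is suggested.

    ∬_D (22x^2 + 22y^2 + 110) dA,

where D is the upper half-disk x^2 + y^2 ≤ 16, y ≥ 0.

The region D is 0 ≤ r ≤ 4, 0 ≤ θ ≤ π in polar coordinates, where x = r cos(θ), y = r sin(θ), and dA = r dr dθ.

Under the substitution, the integrand becomes 22r^2 + 110, so

    ∬_D (22x^2 + 22y^2 + 110) dA = ∫_{0}^{π} ∫_{0}^{4} (22r^2 + 110) · r dr dθ.

Inner integral (in r): ∫_{0}^{4} (22r^2 + 110) · r dr = 2288.

Outer integral (in θ): ∫_{0}^{π} (2288) dθ = 2288π.

Therefore ∬_D (22x^2 + 22y^2 + 110) dA = 2288π.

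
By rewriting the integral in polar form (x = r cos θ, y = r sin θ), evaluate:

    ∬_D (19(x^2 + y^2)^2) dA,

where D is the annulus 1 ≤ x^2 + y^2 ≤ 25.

The region D is 1 ≤ r ≤ 5, 0 ≤ θ ≤ 2π in polar coordinates, where x = r cos(θ), y = r sin(θ), and dA = r dr dθ.

Under the substitution, the integrand becomes 19r^4, so

    ∬_D (19(x^2 + y^2)^2) dA = ∫_{0}^{2π} ∫_{1}^{5} (19r^4) · r dr dθ.

Inner integral (in r): ∫_{1}^{5} (19r^4) · r dr = 49476.

Outer integral (in θ): ∫_{0}^{2π} (49476) dθ = 98952π.

Therefore ∬_D (19(x^2 + y^2)^2) dA = 98952π.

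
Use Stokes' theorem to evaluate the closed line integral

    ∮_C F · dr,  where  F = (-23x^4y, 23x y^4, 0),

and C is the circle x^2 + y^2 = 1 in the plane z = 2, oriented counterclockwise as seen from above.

Let S be the flat disk x^2 + y^2 ≤ 1 in the plane z = 2, with upward unit normal n̂ = ẑ. By Stokes' theorem,

    ∮_C F · dr = ∬_S (∇ × F) · n̂ dS = ∬_D (curl F)_z dA,

where D is the disk x^2 + y^2 ≤ 1.

Compute the curl of F = (-23x^4y, 23x y^4, 0):
    (∇ × F)_x = ∂F_z/∂y - ∂F_y/∂z = 0,
    (∇ × F)_y = ∂F_x/∂z - ∂F_z/∂x = 0,
    (∇ × F)_z = ∂F_y/∂x - ∂F_x/∂y = 23x^4 + 23y^4.

On z = 2, (curl F)_z = 23x^4 + 23y^4.

Convert to polar (x = r cos θ, y = r sin θ, dA = r dr dθ); the integrand becomes 23r^4(sin(θ)^4 + cos(θ)^4), so

    ∬_D (curl F)_z dA = ∫_0^{2π} ∫_0^{1} (23r^4(sin(θ)^4 + cos(θ)^4)) · r dr dθ.

Inner (r from 0 to 1): 23sin(θ)^4/6 + 23cos(θ)^4/6.
Outer (θ from 0 to 2π): 23π/4.

Therefore ∮_C F · dr = 23π/4.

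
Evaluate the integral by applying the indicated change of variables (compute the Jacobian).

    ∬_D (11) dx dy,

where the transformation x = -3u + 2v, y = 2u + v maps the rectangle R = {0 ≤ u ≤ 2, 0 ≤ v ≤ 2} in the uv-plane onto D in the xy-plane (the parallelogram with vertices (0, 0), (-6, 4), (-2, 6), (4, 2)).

Compute the Jacobian determinant of (x, y) with respect to (u, v):

    ∂(x,y)/∂(u,v) = | -3  2 | = (-3)(1) - (2)(2) = -7.
                   | 2  1 |

Its absolute value is |J| = 7 (the area scaling factor).

Substituting x = -3u + 2v, y = 2u + v into the integrand,

    11 → 11,

so the integral becomes

    ∬_R (11) · |J| du dv = ∫_0^2 ∫_0^2 (77) dv du.

Inner (v): 154.
Outer (u): 308.

Therefore ∬_D (11) dx dy = 308.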